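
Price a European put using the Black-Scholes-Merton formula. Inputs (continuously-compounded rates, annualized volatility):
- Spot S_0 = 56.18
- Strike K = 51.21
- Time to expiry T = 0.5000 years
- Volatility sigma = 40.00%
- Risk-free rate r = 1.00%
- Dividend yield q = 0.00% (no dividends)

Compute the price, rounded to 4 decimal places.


Answer: Price = 3.7643

Derivation:
d1 = (ln(S/K) + (r - q + 0.5*sigma^2) * T) / (sigma * sqrt(T)) = 0.48658138
d2 = d1 - sigma * sqrt(T) = 0.20373866
exp(-rT) = 0.99501248; exp(-qT) = 1.00000000
P = K * exp(-rT) * N(-d2) - S_0 * exp(-qT) * N(-d1)
N(-d1) = 0.31327751; N(-d2) = 0.41927886
P = 51.2100 * 0.99501248 * 0.41927886 - 56.1800 * 1.00000000 * 0.31327751 = 3.7643


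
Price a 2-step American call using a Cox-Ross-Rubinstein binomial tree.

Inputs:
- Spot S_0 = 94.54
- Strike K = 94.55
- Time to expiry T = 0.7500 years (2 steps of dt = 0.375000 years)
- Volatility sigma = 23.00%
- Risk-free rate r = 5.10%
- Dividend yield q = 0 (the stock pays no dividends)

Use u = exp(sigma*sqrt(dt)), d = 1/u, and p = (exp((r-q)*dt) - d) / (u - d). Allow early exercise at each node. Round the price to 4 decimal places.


dt = T/N = 0.375000
u = exp(sigma*sqrt(dt)) = 1.151247; d = 1/u = 0.868623
p = (exp((r-q)*dt) - d) / (u - d) = 0.533167
Discount per step: exp(-r*dt) = 0.981057
Stock lattice S(k, i) with i counting down-moves:
  k=0: S(0,0) = 94.5400
  k=1: S(1,0) = 108.8389; S(1,1) = 82.1197
  k=2: S(2,0) = 125.3004; S(2,1) = 94.5400; S(2,2) = 71.3310
Terminal payoffs V(N, i) = max(S_T - K, 0):
  V(2,0) = 30.750437; V(2,1) = 0.000000; V(2,2) = 0.000000
Backward induction: V(k, i) = exp(-r*dt) * [p * V(k+1, i) + (1-p) * V(k+1, i+1)]; then take max(V_cont, immediate exercise) for American.
  V(1,0) = exp(-r*dt) * [p*30.750437 + (1-p)*0.000000] = 16.084554; exercise = 14.288887; V(1,0) = max -> 16.084554
  V(1,1) = exp(-r*dt) * [p*0.000000 + (1-p)*0.000000] = 0.000000; exercise = 0.000000; V(1,1) = max -> 0.000000
  V(0,0) = exp(-r*dt) * [p*16.084554 + (1-p)*0.000000] = 8.413307; exercise = 0.000000; V(0,0) = max -> 8.413307

Answer: Price = V(0,0) = 8.4133


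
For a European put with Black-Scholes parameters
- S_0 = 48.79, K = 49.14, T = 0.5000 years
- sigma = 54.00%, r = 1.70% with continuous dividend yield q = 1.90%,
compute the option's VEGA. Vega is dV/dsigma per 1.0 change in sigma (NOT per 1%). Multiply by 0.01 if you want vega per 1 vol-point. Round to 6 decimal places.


d1 = 0.1695799373; d2 = -0.2122577246
phi(d1) = 0.3932470610; exp(-qT) = 0.9905449824; exp(-rT) = 0.9915360229
Vega = S * exp(-qT) * phi(d1) * sqrt(T) = 48.7900 * 0.9905449824 * 0.3932470610 * 0.7071067812 = 13.438646

Answer: Vega = 13.438646


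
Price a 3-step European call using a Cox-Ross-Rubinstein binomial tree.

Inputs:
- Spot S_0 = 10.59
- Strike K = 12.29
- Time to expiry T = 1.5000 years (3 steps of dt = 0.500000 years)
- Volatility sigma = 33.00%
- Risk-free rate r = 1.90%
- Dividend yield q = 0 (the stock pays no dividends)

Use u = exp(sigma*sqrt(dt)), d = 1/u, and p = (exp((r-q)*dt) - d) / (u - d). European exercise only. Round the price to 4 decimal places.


dt = T/N = 0.500000
u = exp(sigma*sqrt(dt)) = 1.262817; d = 1/u = 0.791880
p = (exp((r-q)*dt) - d) / (u - d) = 0.462196
Discount per step: exp(-r*dt) = 0.990545
Stock lattice S(k, i) with i counting down-moves:
  k=0: S(0,0) = 10.5900
  k=1: S(1,0) = 13.3732; S(1,1) = 8.3860
  k=2: S(2,0) = 16.8880; S(2,1) = 10.5900; S(2,2) = 6.6407
  k=3: S(3,0) = 21.3264; S(3,1) = 13.3732; S(3,2) = 8.3860; S(3,3) = 5.2587
Terminal payoffs V(N, i) = max(S_T - K, 0):
  V(3,0) = 9.036403; V(3,1) = 1.083236; V(3,2) = 0.000000; V(3,3) = 0.000000
Backward induction: V(k, i) = exp(-r*dt) * [p * V(k+1, i) + (1-p) * V(k+1, i+1)].
  V(2,0) = exp(-r*dt) * [p*9.036403 + (1-p)*1.083236] = 4.714157
  V(2,1) = exp(-r*dt) * [p*1.083236 + (1-p)*0.000000] = 0.495933
  V(2,2) = exp(-r*dt) * [p*0.000000 + (1-p)*0.000000] = 0.000000
  V(1,0) = exp(-r*dt) * [p*4.714157 + (1-p)*0.495933] = 2.422455
  V(1,1) = exp(-r*dt) * [p*0.495933 + (1-p)*0.000000] = 0.227051
  V(0,0) = exp(-r*dt) * [p*2.422455 + (1-p)*0.227051] = 1.230016

Answer: Price = V(0,0) = 1.2300


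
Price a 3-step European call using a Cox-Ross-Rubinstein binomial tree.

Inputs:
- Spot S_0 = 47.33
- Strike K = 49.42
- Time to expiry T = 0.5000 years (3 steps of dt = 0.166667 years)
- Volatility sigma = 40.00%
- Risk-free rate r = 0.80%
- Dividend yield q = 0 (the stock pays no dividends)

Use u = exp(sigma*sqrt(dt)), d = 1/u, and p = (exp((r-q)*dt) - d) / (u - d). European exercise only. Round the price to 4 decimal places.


dt = T/N = 0.166667
u = exp(sigma*sqrt(dt)) = 1.177389; d = 1/u = 0.849337
p = (exp((r-q)*dt) - d) / (u - d) = 0.463333
Discount per step: exp(-r*dt) = 0.998668
Stock lattice S(k, i) with i counting down-moves:
  k=0: S(0,0) = 47.3300
  k=1: S(1,0) = 55.7258; S(1,1) = 40.1991
  k=2: S(2,0) = 65.6110; S(2,1) = 47.3300; S(2,2) = 34.1426
  k=3: S(3,0) = 77.2496; S(3,1) = 55.7258; S(3,2) = 40.1991; S(3,3) = 28.9986
Terminal payoffs V(N, i) = max(S_T - K, 0):
  V(3,0) = 27.829643; V(3,1) = 6.305824; V(3,2) = 0.000000; V(3,3) = 0.000000
Backward induction: V(k, i) = exp(-r*dt) * [p * V(k+1, i) + (1-p) * V(k+1, i+1)].
  V(2,0) = exp(-r*dt) * [p*27.829643 + (1-p)*6.305824] = 16.256824
  V(2,1) = exp(-r*dt) * [p*6.305824 + (1-p)*0.000000] = 2.917802
  V(2,2) = exp(-r*dt) * [p*0.000000 + (1-p)*0.000000] = 0.000000
  V(1,0) = exp(-r*dt) * [p*16.256824 + (1-p)*2.917802] = 9.086085
  V(1,1) = exp(-r*dt) * [p*2.917802 + (1-p)*0.000000] = 1.350112
  V(0,0) = exp(-r*dt) * [p*9.086085 + (1-p)*1.350112] = 4.927867

Answer: Price = V(0,0) = 4.9279


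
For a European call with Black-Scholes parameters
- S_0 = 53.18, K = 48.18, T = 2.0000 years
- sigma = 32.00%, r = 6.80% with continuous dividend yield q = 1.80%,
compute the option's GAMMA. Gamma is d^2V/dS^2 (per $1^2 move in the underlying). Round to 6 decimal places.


d1 = 0.6654281146; d2 = 0.2128797746
phi(d1) = 0.3197116379; exp(-qT) = 0.9646402935; exp(-rT) = 0.8728426325
Gamma = exp(-qT) * phi(d1) / (S * sigma * sqrt(T)) = 0.9646402935 * 0.3197116379 / (53.1800 * 0.3200 * 1.4142135624) = 0.012815

Answer: Gamma = 0.012815


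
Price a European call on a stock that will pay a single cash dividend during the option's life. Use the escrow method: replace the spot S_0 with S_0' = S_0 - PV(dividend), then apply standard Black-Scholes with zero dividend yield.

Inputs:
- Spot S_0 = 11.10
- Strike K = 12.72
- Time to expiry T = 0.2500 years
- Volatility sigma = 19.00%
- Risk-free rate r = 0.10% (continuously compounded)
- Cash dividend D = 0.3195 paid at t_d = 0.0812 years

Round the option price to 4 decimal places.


Answer: Price = 0.0185

Derivation:
PV(D) = D * exp(-r * t_d) = 0.3195 * 0.99991880 = 0.31947406
S_0' = S_0 - PV(D) = 11.1000 - 0.31947406 = 10.78052594
d1 = (ln(S_0'/K) + (r + sigma^2/2)*T) / (sigma*sqrt(T)) = -1.69128110
d2 = d1 - sigma*sqrt(T) = -1.78628110
exp(-rT) = 0.99975003
N(d1) = 0.04539156; N(d2) = 0.03702688
C = S_0' * N(d1) - K * exp(-rT) * N(d2) = 10.78052594 * 0.04539156 - 12.7200 * 0.99975003 * 0.03702688 = 0.0185


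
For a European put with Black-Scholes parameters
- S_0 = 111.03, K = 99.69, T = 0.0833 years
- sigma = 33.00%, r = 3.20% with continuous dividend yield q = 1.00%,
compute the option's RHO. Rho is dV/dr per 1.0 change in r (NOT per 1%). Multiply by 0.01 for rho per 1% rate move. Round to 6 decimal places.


Answer: Rho = -1.118605

Derivation:
d1 = 1.1980141591; d2 = 1.1027704192
phi(d1) = 0.1946489701; exp(-qT) = 0.9991673468; exp(-rT) = 0.9973379496
N(-d2) = 0.1350634386
Rho = -K*T*exp(-rT)*N(-d2) = -99.6900 * 0.0833 * 0.9973379496 * 0.1350634386 = -1.118605


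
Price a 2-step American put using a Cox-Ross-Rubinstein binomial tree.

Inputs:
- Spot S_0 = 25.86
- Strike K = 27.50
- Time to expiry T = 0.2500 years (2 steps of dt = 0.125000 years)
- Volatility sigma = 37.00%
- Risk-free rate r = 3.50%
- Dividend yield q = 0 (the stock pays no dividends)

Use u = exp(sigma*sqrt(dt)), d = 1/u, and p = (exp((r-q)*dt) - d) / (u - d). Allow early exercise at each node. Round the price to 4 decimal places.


dt = T/N = 0.125000
u = exp(sigma*sqrt(dt)) = 1.139757; d = 1/u = 0.877380
p = (exp((r-q)*dt) - d) / (u - d) = 0.484054
Discount per step: exp(-r*dt) = 0.995635
Stock lattice S(k, i) with i counting down-moves:
  k=0: S(0,0) = 25.8600
  k=1: S(1,0) = 29.4741; S(1,1) = 22.6891
  k=2: S(2,0) = 33.5933; S(2,1) = 25.8600; S(2,2) = 19.9069
Terminal payoffs V(N, i) = max(K - S_T, 0):
  V(2,0) = 0.000000; V(2,1) = 1.640000; V(2,2) = 7.593071
Backward induction: V(k, i) = exp(-r*dt) * [p * V(k+1, i) + (1-p) * V(k+1, i+1)]; then take max(V_cont, immediate exercise) for American.
  V(1,0) = exp(-r*dt) * [p*0.000000 + (1-p)*1.640000] = 0.842458; exercise = 0.000000; V(1,0) = max -> 0.842458
  V(1,1) = exp(-r*dt) * [p*1.640000 + (1-p)*7.593071] = 4.690896; exercise = 4.810946; V(1,1) = max -> 4.810946
  V(0,0) = exp(-r*dt) * [p*0.842458 + (1-p)*4.810946] = 2.877367; exercise = 1.640000; V(0,0) = max -> 2.877367

Answer: Price = V(0,0) = 2.8774


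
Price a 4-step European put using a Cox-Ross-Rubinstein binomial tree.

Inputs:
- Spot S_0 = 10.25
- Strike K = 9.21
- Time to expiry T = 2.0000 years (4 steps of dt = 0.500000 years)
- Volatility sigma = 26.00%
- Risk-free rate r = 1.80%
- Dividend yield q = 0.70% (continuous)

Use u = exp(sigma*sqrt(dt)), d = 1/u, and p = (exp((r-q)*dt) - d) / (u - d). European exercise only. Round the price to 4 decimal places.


Answer: Price = V(0,0) = 0.9019

Derivation:
dt = T/N = 0.500000
u = exp(sigma*sqrt(dt)) = 1.201833; d = 1/u = 0.832062
p = (exp((r-q)*dt) - d) / (u - d) = 0.469082
Discount per step: exp(-r*dt) = 0.991040
Stock lattice S(k, i) with i counting down-moves:
  k=0: S(0,0) = 10.2500
  k=1: S(1,0) = 12.3188; S(1,1) = 8.5286
  k=2: S(2,0) = 14.8051; S(2,1) = 10.2500; S(2,2) = 7.0964
  k=3: S(3,0) = 17.7933; S(3,1) = 12.3188; S(3,2) = 8.5286; S(3,3) = 5.9046
  k=4: S(4,0) = 21.3846; S(4,1) = 14.8051; S(4,2) = 10.2500; S(4,3) = 7.0964; S(4,4) = 4.9130
Terminal payoffs V(N, i) = max(K - S_T, 0):
  V(4,0) = 0.000000; V(4,1) = 0.000000; V(4,2) = 0.000000; V(4,3) = 2.113639; V(4,4) = 4.296991
Backward induction: V(k, i) = exp(-r*dt) * [p * V(k+1, i) + (1-p) * V(k+1, i+1)].
  V(3,0) = exp(-r*dt) * [p*0.000000 + (1-p)*0.000000] = 0.000000
  V(3,1) = exp(-r*dt) * [p*0.000000 + (1-p)*0.000000] = 0.000000
  V(3,2) = exp(-r*dt) * [p*0.000000 + (1-p)*2.113639] = 1.112114
  V(3,3) = exp(-r*dt) * [p*2.113639 + (1-p)*4.296991] = 3.243496
  V(2,0) = exp(-r*dt) * [p*0.000000 + (1-p)*0.000000] = 0.000000
  V(2,1) = exp(-r*dt) * [p*0.000000 + (1-p)*1.112114] = 0.585151
  V(2,2) = exp(-r*dt) * [p*1.112114 + (1-p)*3.243496] = 2.223600
  V(1,0) = exp(-r*dt) * [p*0.000000 + (1-p)*0.585151] = 0.307884
  V(1,1) = exp(-r*dt) * [p*0.585151 + (1-p)*2.223600] = 1.441996
  V(0,0) = exp(-r*dt) * [p*0.307884 + (1-p)*1.441996] = 0.901851


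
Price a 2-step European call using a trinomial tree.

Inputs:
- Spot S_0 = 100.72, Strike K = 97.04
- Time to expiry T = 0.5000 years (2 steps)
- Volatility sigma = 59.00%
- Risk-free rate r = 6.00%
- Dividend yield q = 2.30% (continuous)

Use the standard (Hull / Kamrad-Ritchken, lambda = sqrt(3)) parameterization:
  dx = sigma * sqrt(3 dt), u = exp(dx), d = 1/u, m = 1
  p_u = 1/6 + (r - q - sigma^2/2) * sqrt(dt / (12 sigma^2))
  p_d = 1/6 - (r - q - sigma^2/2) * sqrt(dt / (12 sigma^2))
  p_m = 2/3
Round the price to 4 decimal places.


Answer: Price = V(0,0) = 17.1275

Derivation:
dt = T/N = 0.250000; dx = sigma*sqrt(3*dt) = 0.510955
u = exp(dx) = 1.666882; d = 1/u = 0.599922
p_u = 0.133139, p_m = 0.666667, p_d = 0.200195
Discount per step: exp(-r*dt) = 0.985112
Stock lattice S(k, j) with j the centered position index:
  k=0: S(0,+0) = 100.7200
  k=1: S(1,-1) = 60.4242; S(1,+0) = 100.7200; S(1,+1) = 167.8884
  k=2: S(2,-2) = 36.2498; S(2,-1) = 60.4242; S(2,+0) = 100.7200; S(2,+1) = 167.8884; S(2,+2) = 279.8502
Terminal payoffs V(N, j) = max(S_T - K, 0):
  V(2,-2) = 0.000000; V(2,-1) = 0.000000; V(2,+0) = 3.680000; V(2,+1) = 70.848384; V(2,+2) = 182.810174
Backward induction: V(k, j) = exp(-r*dt) * [p_u * V(k+1, j+1) + p_m * V(k+1, j) + p_d * V(k+1, j-1)]
  V(1,-1) = exp(-r*dt) * [p_u*3.680000 + p_m*0.000000 + p_d*0.000000] = 0.482656
  V(1,+0) = exp(-r*dt) * [p_u*70.848384 + p_m*3.680000 + p_d*0.000000] = 11.709040
  V(1,+1) = exp(-r*dt) * [p_u*182.810174 + p_m*70.848384 + p_d*3.680000] = 71.231565
  V(0,+0) = exp(-r*dt) * [p_u*71.231565 + p_m*11.709040 + p_d*0.482656] = 17.127485


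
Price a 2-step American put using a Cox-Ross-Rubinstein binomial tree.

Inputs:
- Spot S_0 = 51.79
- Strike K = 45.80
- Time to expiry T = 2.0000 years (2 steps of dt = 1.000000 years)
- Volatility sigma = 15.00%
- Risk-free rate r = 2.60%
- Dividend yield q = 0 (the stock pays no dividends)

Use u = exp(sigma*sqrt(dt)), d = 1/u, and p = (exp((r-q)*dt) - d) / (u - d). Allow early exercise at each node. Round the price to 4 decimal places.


dt = T/N = 1.000000
u = exp(sigma*sqrt(dt)) = 1.161834; d = 1/u = 0.860708
p = (exp((r-q)*dt) - d) / (u - d) = 0.550045
Discount per step: exp(-r*dt) = 0.974335
Stock lattice S(k, i) with i counting down-moves:
  k=0: S(0,0) = 51.7900
  k=1: S(1,0) = 60.1714; S(1,1) = 44.5761
  k=2: S(2,0) = 69.9092; S(2,1) = 51.7900; S(2,2) = 38.3670
Terminal payoffs V(N, i) = max(K - S_T, 0):
  V(2,0) = 0.000000; V(2,1) = 0.000000; V(2,2) = 7.433024
Backward induction: V(k, i) = exp(-r*dt) * [p * V(k+1, i) + (1-p) * V(k+1, i+1)]; then take max(V_cont, immediate exercise) for American.
  V(1,0) = exp(-r*dt) * [p*0.000000 + (1-p)*0.000000] = 0.000000; exercise = 0.000000; V(1,0) = max -> 0.000000
  V(1,1) = exp(-r*dt) * [p*0.000000 + (1-p)*7.433024] = 3.258690; exercise = 1.223934; V(1,1) = max -> 3.258690
  V(0,0) = exp(-r*dt) * [p*0.000000 + (1-p)*3.258690] = 1.428633; exercise = 0.000000; V(0,0) = max -> 1.428633

Answer: Price = V(0,0) = 1.4286


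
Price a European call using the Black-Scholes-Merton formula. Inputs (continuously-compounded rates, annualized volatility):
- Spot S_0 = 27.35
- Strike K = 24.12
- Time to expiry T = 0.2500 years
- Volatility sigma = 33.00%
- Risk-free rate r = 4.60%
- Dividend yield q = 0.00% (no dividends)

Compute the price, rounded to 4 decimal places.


d1 = (ln(S/K) + (r - q + 0.5*sigma^2) * T) / (sigma * sqrt(T)) = 0.91386459
d2 = d1 - sigma * sqrt(T) = 0.74886459
exp(-rT) = 0.98856587; exp(-qT) = 1.00000000
C = S_0 * exp(-qT) * N(d1) - K * exp(-rT) * N(d2)
N(d1) = 0.81960600; N(d2) = 0.77303059
C = 27.3500 * 1.00000000 * 0.81960600 - 24.1200 * 0.98856587 * 0.77303059 = 3.9839

Answer: Price = 3.9839


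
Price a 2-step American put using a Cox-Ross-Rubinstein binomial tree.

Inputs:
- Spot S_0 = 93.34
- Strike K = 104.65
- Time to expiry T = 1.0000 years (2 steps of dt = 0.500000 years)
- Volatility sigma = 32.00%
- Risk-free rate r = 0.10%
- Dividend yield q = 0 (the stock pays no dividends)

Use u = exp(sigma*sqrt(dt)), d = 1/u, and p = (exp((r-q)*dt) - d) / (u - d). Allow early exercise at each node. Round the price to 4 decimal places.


dt = T/N = 0.500000
u = exp(sigma*sqrt(dt)) = 1.253919; d = 1/u = 0.797499
p = (exp((r-q)*dt) - d) / (u - d) = 0.444767
Discount per step: exp(-r*dt) = 0.999500
Stock lattice S(k, i) with i counting down-moves:
  k=0: S(0,0) = 93.3400
  k=1: S(1,0) = 117.0408; S(1,1) = 74.4386
  k=2: S(2,0) = 146.7598; S(2,1) = 93.3400; S(2,2) = 59.3647
Terminal payoffs V(N, i) = max(K - S_T, 0):
  V(2,0) = 0.000000; V(2,1) = 11.310000; V(2,2) = 45.285263
Backward induction: V(k, i) = exp(-r*dt) * [p * V(k+1, i) + (1-p) * V(k+1, i+1)]; then take max(V_cont, immediate exercise) for American.
  V(1,0) = exp(-r*dt) * [p*0.000000 + (1-p)*11.310000] = 6.276542; exercise = 0.000000; V(1,0) = max -> 6.276542
  V(1,1) = exp(-r*dt) * [p*11.310000 + (1-p)*45.285263] = 30.159092; exercise = 30.211404; V(1,1) = max -> 30.211404
  V(0,0) = exp(-r*dt) * [p*6.276542 + (1-p)*30.211404] = 19.556179; exercise = 11.310000; V(0,0) = max -> 19.556179

Answer: Price = V(0,0) = 19.5562


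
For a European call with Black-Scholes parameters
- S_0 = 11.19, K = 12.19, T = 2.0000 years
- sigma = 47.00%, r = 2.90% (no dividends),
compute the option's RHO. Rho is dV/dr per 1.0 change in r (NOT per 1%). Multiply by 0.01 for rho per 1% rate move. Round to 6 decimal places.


Answer: Rho = 8.150064

Derivation:
d1 = 0.2908233586; d2 = -0.3738570158
phi(d1) = 0.3824231174; exp(-qT) = 1.0000000000; exp(-rT) = 0.9436499474
N(d2) = 0.3542553488
Rho = K*T*exp(-rT)*N(d2) = 12.1900 * 2.0000 * 0.9436499474 * 0.3542553488 = 8.150064


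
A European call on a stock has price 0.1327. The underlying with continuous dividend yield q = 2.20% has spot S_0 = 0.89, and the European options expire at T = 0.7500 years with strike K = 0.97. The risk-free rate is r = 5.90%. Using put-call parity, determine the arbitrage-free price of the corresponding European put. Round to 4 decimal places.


Put-call parity: C - P = S_0 * exp(-qT) - K * exp(-rT).
S_0 * exp(-qT) = 0.8900 * 0.98363538 = 0.87543549
K * exp(-rT) = 0.9700 * 0.95671475 = 0.92801331
P = C - S*exp(-qT) + K*exp(-rT)
P = 0.1327 - 0.87543549 + 0.92801331 = 0.1853

Answer: Put price = 0.1853


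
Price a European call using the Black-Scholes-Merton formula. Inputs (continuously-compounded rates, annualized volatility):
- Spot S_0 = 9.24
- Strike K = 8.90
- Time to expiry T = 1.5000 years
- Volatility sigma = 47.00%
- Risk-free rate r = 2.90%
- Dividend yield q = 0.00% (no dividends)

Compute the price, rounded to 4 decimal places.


Answer: Price = 2.3903

Derivation:
d1 = (ln(S/K) + (r - q + 0.5*sigma^2) * T) / (sigma * sqrt(T)) = 0.42851410
d2 = d1 - sigma * sqrt(T) = -0.14711599
exp(-rT) = 0.95743255; exp(-qT) = 1.00000000
C = S_0 * exp(-qT) * N(d1) - K * exp(-rT) * N(d2)
N(d1) = 0.66586156; N(d2) = 0.44152023
C = 9.2400 * 1.00000000 * 0.66586156 - 8.9000 * 0.95743255 * 0.44152023 = 2.3903


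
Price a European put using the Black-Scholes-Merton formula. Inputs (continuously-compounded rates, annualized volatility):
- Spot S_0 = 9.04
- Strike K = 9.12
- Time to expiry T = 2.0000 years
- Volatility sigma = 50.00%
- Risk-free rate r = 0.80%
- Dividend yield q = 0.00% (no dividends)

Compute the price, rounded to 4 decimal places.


d1 = (ln(S/K) + (r - q + 0.5*sigma^2) * T) / (sigma * sqrt(T)) = 0.36372070
d2 = d1 - sigma * sqrt(T) = -0.34338609
exp(-rT) = 0.98412732; exp(-qT) = 1.00000000
P = K * exp(-rT) * N(-d2) - S_0 * exp(-qT) * N(-d1)
N(-d1) = 0.35803329; N(-d2) = 0.63434599
P = 9.1200 * 0.98412732 * 0.63434599 - 9.0400 * 1.00000000 * 0.35803329 = 2.4568

Answer: Price = 2.4568


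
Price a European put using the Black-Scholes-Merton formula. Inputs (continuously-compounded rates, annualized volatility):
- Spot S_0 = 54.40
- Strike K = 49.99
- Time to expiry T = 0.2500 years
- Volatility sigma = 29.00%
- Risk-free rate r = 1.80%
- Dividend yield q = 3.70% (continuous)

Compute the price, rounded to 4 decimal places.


Answer: Price = 1.3703

Derivation:
d1 = (ln(S/K) + (r - q + 0.5*sigma^2) * T) / (sigma * sqrt(T)) = 0.62278392
d2 = d1 - sigma * sqrt(T) = 0.47778392
exp(-rT) = 0.99551011; exp(-qT) = 0.99079265
P = K * exp(-rT) * N(-d2) - S_0 * exp(-qT) * N(-d1)
N(-d1) = 0.26671326; N(-d2) = 0.31640200
P = 49.9900 * 0.99551011 * 0.31640200 - 54.4000 * 0.99079265 * 0.26671326 = 1.3703


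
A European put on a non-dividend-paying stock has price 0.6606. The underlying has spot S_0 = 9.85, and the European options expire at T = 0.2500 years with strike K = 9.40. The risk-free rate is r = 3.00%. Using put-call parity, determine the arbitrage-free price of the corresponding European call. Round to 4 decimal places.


Put-call parity: C - P = S_0 * exp(-qT) - K * exp(-rT).
S_0 * exp(-qT) = 9.8500 * 1.00000000 = 9.85000000
K * exp(-rT) = 9.4000 * 0.99252805 = 9.32976372
C = P + S*exp(-qT) - K*exp(-rT)
C = 0.6606 + 9.85000000 - 9.32976372 = 1.1808

Answer: Call price = 1.1808


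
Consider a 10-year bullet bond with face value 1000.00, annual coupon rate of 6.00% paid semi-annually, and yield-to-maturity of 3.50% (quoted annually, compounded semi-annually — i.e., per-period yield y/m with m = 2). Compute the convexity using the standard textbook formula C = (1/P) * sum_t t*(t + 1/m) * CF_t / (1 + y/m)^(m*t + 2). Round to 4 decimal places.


Answer: Convexity = 73.4690

Derivation:
Coupon per period c = face * coupon_rate / m = 30.000000
Periods per year m = 2; per-period yield y/m = 0.017500
Number of cashflows N = 20
Cashflows (t years, CF_t, discount factor 1/(1+y/m)^(m*t), PV):
  t = 0.5000: CF_t = 30.000000, DF = 0.982801, PV = 29.484029
  t = 1.0000: CF_t = 30.000000, DF = 0.965898, PV = 28.976933
  t = 1.5000: CF_t = 30.000000, DF = 0.949285, PV = 28.478558
  t = 2.0000: CF_t = 30.000000, DF = 0.932959, PV = 27.988755
  t = 2.5000: CF_t = 30.000000, DF = 0.916913, PV = 27.507376
  t = 3.0000: CF_t = 30.000000, DF = 0.901143, PV = 27.034276
  t = 3.5000: CF_t = 30.000000, DF = 0.885644, PV = 26.569313
  t = 4.0000: CF_t = 30.000000, DF = 0.870412, PV = 26.112347
  t = 4.5000: CF_t = 30.000000, DF = 0.855441, PV = 25.663240
  t = 5.0000: CF_t = 30.000000, DF = 0.840729, PV = 25.221858
  t = 5.5000: CF_t = 30.000000, DF = 0.826269, PV = 24.788067
  t = 6.0000: CF_t = 30.000000, DF = 0.812058, PV = 24.361736
  t = 6.5000: CF_t = 30.000000, DF = 0.798091, PV = 23.942738
  t = 7.0000: CF_t = 30.000000, DF = 0.784365, PV = 23.530947
  t = 7.5000: CF_t = 30.000000, DF = 0.770875, PV = 23.126238
  t = 8.0000: CF_t = 30.000000, DF = 0.757616, PV = 22.728489
  t = 8.5000: CF_t = 30.000000, DF = 0.744586, PV = 22.337582
  t = 9.0000: CF_t = 30.000000, DF = 0.731780, PV = 21.953397
  t = 9.5000: CF_t = 30.000000, DF = 0.719194, PV = 21.575820
  t = 10.0000: CF_t = 1030.000000, DF = 0.706825, PV = 728.029314
Price P = sum_t PV_t = 1209.411016
Convexity numerator sum_t t*(t + 1/m) * CF_t / (1+y/m)^(m*t + 2):
  t = 0.5000: term = 14.239279
  t = 1.0000: term = 41.983133
  t = 1.5000: term = 82.522128
  t = 2.0000: term = 135.171381
  t = 2.5000: term = 199.269850
  t = 3.0000: term = 274.179646
  t = 3.5000: term = 359.285367
  t = 4.0000: term = 453.993443
  t = 4.5000: term = 557.731503
  t = 5.0000: term = 669.947751
  t = 5.5000: term = 790.110370
  t = 6.0000: term = 917.706930
  t = 6.5000: term = 1052.243818
  t = 7.0000: term = 1193.245683
  t = 7.5000: term = 1340.254891
  t = 8.0000: term = 1492.831001
  t = 8.5000: term = 1650.550247
  t = 9.0000: term = 1813.005040
  t = 9.5000: term = 1979.803484
  t = 10.0000: term = 73836.198729
Convexity = (1/P) * sum = 88854.273674 / 1209.411016 = 73.469046


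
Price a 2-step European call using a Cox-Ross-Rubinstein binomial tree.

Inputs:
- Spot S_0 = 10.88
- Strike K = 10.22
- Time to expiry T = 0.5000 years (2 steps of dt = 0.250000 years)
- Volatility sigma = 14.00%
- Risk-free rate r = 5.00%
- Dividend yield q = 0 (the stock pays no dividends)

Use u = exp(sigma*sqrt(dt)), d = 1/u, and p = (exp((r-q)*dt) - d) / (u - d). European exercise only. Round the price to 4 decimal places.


Answer: Price = V(0,0) = 1.0482

Derivation:
dt = T/N = 0.250000
u = exp(sigma*sqrt(dt)) = 1.072508; d = 1/u = 0.932394
p = (exp((r-q)*dt) - d) / (u - d) = 0.572280
Discount per step: exp(-r*dt) = 0.987578
Stock lattice S(k, i) with i counting down-moves:
  k=0: S(0,0) = 10.8800
  k=1: S(1,0) = 11.6689; S(1,1) = 10.1444
  k=2: S(2,0) = 12.5150; S(2,1) = 10.8800; S(2,2) = 9.4586
Terminal payoffs V(N, i) = max(S_T - K, 0):
  V(2,0) = 2.294979; V(2,1) = 0.660000; V(2,2) = 0.000000
Backward induction: V(k, i) = exp(-r*dt) * [p * V(k+1, i) + (1-p) * V(k+1, i+1)].
  V(1,0) = exp(-r*dt) * [p*2.294979 + (1-p)*0.660000] = 1.575844
  V(1,1) = exp(-r*dt) * [p*0.660000 + (1-p)*0.000000] = 0.373013
  V(0,0) = exp(-r*dt) * [p*1.575844 + (1-p)*0.373013] = 1.048184


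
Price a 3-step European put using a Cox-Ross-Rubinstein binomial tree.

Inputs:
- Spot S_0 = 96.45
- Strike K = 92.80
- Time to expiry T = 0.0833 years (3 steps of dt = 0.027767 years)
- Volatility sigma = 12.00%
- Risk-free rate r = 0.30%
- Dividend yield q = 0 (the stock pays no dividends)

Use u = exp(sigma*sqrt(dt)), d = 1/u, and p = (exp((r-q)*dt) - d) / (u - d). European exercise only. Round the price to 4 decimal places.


dt = T/N = 0.027767
u = exp(sigma*sqrt(dt)) = 1.020197; d = 1/u = 0.980203
p = (exp((r-q)*dt) - d) / (u - d) = 0.497084
Discount per step: exp(-r*dt) = 0.999917
Stock lattice S(k, i) with i counting down-moves:
  k=0: S(0,0) = 96.4500
  k=1: S(1,0) = 98.3980; S(1,1) = 94.5405
  k=2: S(2,0) = 100.3854; S(2,1) = 96.4500; S(2,2) = 92.6689
  k=3: S(3,0) = 102.4129; S(3,1) = 98.3980; S(3,2) = 94.5405; S(3,3) = 90.8343
Terminal payoffs V(N, i) = max(K - S_T, 0):
  V(3,0) = 0.000000; V(3,1) = 0.000000; V(3,2) = 0.000000; V(3,3) = 1.965721
Backward induction: V(k, i) = exp(-r*dt) * [p * V(k+1, i) + (1-p) * V(k+1, i+1)].
  V(2,0) = exp(-r*dt) * [p*0.000000 + (1-p)*0.000000] = 0.000000
  V(2,1) = exp(-r*dt) * [p*0.000000 + (1-p)*0.000000] = 0.000000
  V(2,2) = exp(-r*dt) * [p*0.000000 + (1-p)*1.965721] = 0.988510
  V(1,0) = exp(-r*dt) * [p*0.000000 + (1-p)*0.000000] = 0.000000
  V(1,1) = exp(-r*dt) * [p*0.000000 + (1-p)*0.988510] = 0.497096
  V(0,0) = exp(-r*dt) * [p*0.000000 + (1-p)*0.497096] = 0.249977

Answer: Price = V(0,0) = 0.2500


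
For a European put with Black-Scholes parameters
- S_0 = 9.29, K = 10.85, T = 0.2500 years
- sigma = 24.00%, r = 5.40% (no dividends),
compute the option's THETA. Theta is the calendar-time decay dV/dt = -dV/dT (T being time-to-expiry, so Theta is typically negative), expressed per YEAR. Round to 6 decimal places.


Answer: Theta = 0.041526

Derivation:
d1 = -1.1210543930; d2 = -1.2410543930
phi(d1) = 0.2128175593; exp(-qT) = 1.0000000000; exp(-rT) = 0.9865907163
Theta = -S*exp(-qT)*phi(d1)*sigma/(2*sqrt(T)) + r*K*exp(-rT)*N(-d2) - q*S*exp(-qT)*N(-d1)
N(-d1) = 0.8688676449; N(-d2) = 0.8927071720; sqrt(T) = 0.5000000000
Term 1 = -9.2900 * 1.0000000000 * 0.2128175593 * 0.2400 / (2 * 0.5000000000) = -0.4744980302
Term 2 = 0.0540 * 10.8500 * 0.9865907163 * 0.8927071720 = 0.5160235788
Term 3 = 0 (no dividend yield, q = 0)
Theta = -0.4744980302 + (0.5160235788) + (0.0000000000) = 0.041526


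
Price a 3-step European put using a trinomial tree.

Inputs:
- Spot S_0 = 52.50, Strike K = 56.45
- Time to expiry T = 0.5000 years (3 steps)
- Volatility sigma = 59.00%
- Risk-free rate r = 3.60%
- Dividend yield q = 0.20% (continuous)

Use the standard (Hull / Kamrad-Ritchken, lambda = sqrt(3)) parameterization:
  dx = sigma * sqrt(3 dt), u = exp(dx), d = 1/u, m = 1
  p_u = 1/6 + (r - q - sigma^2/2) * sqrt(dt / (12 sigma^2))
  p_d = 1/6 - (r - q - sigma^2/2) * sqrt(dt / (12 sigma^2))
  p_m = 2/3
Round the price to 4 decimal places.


dt = T/N = 0.166667; dx = sigma*sqrt(3*dt) = 0.417193
u = exp(dx) = 1.517695; d = 1/u = 0.658894
p_u = 0.138692, p_m = 0.666667, p_d = 0.194641
Discount per step: exp(-r*dt) = 0.994018
Stock lattice S(k, j) with j the centered position index:
  k=0: S(0,+0) = 52.5000
  k=1: S(1,-1) = 34.5919; S(1,+0) = 52.5000; S(1,+1) = 79.6790
  k=2: S(2,-2) = 22.7924; S(2,-1) = 34.5919; S(2,+0) = 52.5000; S(2,+1) = 79.6790; S(2,+2) = 120.9285
  k=3: S(3,-3) = 15.0178; S(3,-2) = 22.7924; S(3,-1) = 34.5919; S(3,+0) = 52.5000; S(3,+1) = 79.6790; S(3,+2) = 120.9285; S(3,+3) = 183.5326
Terminal payoffs V(N, j) = max(K - S_T, 0):
  V(3,-3) = 41.432230; V(3,-2) = 33.657600; V(3,-1) = 21.858079; V(3,+0) = 3.950000; V(3,+1) = 0.000000; V(3,+2) = 0.000000; V(3,+3) = 0.000000
Backward induction: V(k, j) = exp(-r*dt) * [p_u * V(k+1, j+1) + p_m * V(k+1, j) + p_d * V(k+1, j-1)]
  V(2,-2) = exp(-r*dt) * [p_u*21.858079 + p_m*33.657600 + p_d*41.432230] = 33.333761
  V(2,-1) = exp(-r*dt) * [p_u*3.950000 + p_m*21.858079 + p_d*33.657600] = 21.541409
  V(2,+0) = exp(-r*dt) * [p_u*0.000000 + p_m*3.950000 + p_d*21.858079] = 6.846616
  V(2,+1) = exp(-r*dt) * [p_u*0.000000 + p_m*0.000000 + p_d*3.950000] = 0.764234
  V(2,+2) = exp(-r*dt) * [p_u*0.000000 + p_m*0.000000 + p_d*0.000000] = 0.000000
  V(1,-1) = exp(-r*dt) * [p_u*6.846616 + p_m*21.541409 + p_d*33.333761] = 21.668237
  V(1,+0) = exp(-r*dt) * [p_u*0.764234 + p_m*6.846616 + p_d*21.541409] = 8.810232
  V(1,+1) = exp(-r*dt) * [p_u*0.000000 + p_m*0.764234 + p_d*6.846616] = 1.831104
  V(0,+0) = exp(-r*dt) * [p_u*1.831104 + p_m*8.810232 + p_d*21.668237] = 10.283098

Answer: Price = V(0,0) = 10.2831


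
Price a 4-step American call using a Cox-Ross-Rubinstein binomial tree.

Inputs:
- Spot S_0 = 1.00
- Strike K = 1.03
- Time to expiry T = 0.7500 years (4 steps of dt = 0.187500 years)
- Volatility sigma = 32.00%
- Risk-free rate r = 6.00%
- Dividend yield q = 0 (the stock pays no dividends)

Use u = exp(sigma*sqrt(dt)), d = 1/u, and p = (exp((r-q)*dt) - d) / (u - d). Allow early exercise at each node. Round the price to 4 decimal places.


dt = T/N = 0.187500
u = exp(sigma*sqrt(dt)) = 1.148623; d = 1/u = 0.870607
p = (exp((r-q)*dt) - d) / (u - d) = 0.506108
Discount per step: exp(-r*dt) = 0.988813
Stock lattice S(k, i) with i counting down-moves:
  k=0: S(0,0) = 1.0000
  k=1: S(1,0) = 1.1486; S(1,1) = 0.8706
  k=2: S(2,0) = 1.3193; S(2,1) = 1.0000; S(2,2) = 0.7580
  k=3: S(3,0) = 1.5154; S(3,1) = 1.1486; S(3,2) = 0.8706; S(3,3) = 0.6599
  k=4: S(4,0) = 1.7406; S(4,1) = 1.3193; S(4,2) = 1.0000; S(4,3) = 0.7580; S(4,4) = 0.5745
Terminal payoffs V(N, i) = max(S_T - K, 0):
  V(4,0) = 0.710646; V(4,1) = 0.289335; V(4,2) = 0.000000; V(4,3) = 0.000000; V(4,4) = 0.000000
Backward induction: V(k, i) = exp(-r*dt) * [p * V(k+1, i) + (1-p) * V(k+1, i+1)]; then take max(V_cont, immediate exercise) for American.
  V(3,0) = exp(-r*dt) * [p*0.710646 + (1-p)*0.289335] = 0.496942; exercise = 0.485419; V(3,0) = max -> 0.496942
  V(3,1) = exp(-r*dt) * [p*0.289335 + (1-p)*0.000000] = 0.144797; exercise = 0.118623; V(3,1) = max -> 0.144797
  V(3,2) = exp(-r*dt) * [p*0.000000 + (1-p)*0.000000] = 0.000000; exercise = 0.000000; V(3,2) = max -> 0.000000
  V(3,3) = exp(-r*dt) * [p*0.000000 + (1-p)*0.000000] = 0.000000; exercise = 0.000000; V(3,3) = max -> 0.000000
  V(2,0) = exp(-r*dt) * [p*0.496942 + (1-p)*0.144797] = 0.319407; exercise = 0.289335; V(2,0) = max -> 0.319407
  V(2,1) = exp(-r*dt) * [p*0.144797 + (1-p)*0.000000] = 0.072463; exercise = 0.000000; V(2,1) = max -> 0.072463
  V(2,2) = exp(-r*dt) * [p*0.000000 + (1-p)*0.000000] = 0.000000; exercise = 0.000000; V(2,2) = max -> 0.000000
  V(1,0) = exp(-r*dt) * [p*0.319407 + (1-p)*0.072463] = 0.195234; exercise = 0.118623; V(1,0) = max -> 0.195234
  V(1,1) = exp(-r*dt) * [p*0.072463 + (1-p)*0.000000] = 0.036264; exercise = 0.000000; V(1,1) = max -> 0.036264
  V(0,0) = exp(-r*dt) * [p*0.195234 + (1-p)*0.036264] = 0.115414; exercise = 0.000000; V(0,0) = max -> 0.115414

Answer: Price = V(0,0) = 0.1154


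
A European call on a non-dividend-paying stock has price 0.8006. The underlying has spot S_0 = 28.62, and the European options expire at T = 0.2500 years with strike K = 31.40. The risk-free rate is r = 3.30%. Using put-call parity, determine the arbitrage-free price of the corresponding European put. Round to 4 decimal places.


Answer: Put price = 3.3226

Derivation:
Put-call parity: C - P = S_0 * exp(-qT) - K * exp(-rT).
S_0 * exp(-qT) = 28.6200 * 1.00000000 = 28.62000000
K * exp(-rT) = 31.4000 * 0.99178394 = 31.14201565
P = C - S*exp(-qT) + K*exp(-rT)
P = 0.8006 - 28.62000000 + 31.14201565 = 3.3226


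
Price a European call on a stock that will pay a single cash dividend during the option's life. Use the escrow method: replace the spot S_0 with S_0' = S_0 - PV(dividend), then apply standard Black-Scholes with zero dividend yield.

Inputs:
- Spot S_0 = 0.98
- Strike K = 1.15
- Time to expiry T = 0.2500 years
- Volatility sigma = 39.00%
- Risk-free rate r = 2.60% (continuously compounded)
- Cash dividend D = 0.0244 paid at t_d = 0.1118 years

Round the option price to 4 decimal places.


Answer: Price = 0.0198

Derivation:
PV(D) = D * exp(-r * t_d) = 0.0244 * 0.99709742 = 0.02432918
S_0' = S_0 - PV(D) = 0.9800 - 0.02432918 = 0.95567082
d1 = (ln(S_0'/K) + (r + sigma^2/2)*T) / (sigma*sqrt(T)) = -0.81841638
d2 = d1 - sigma*sqrt(T) = -1.01341638
exp(-rT) = 0.99352108
N(d1) = 0.20655973; N(d2) = 0.15543066
C = S_0' * N(d1) - K * exp(-rT) * N(d2) = 0.95567082 * 0.20655973 - 1.1500 * 0.99352108 * 0.15543066 = 0.0198


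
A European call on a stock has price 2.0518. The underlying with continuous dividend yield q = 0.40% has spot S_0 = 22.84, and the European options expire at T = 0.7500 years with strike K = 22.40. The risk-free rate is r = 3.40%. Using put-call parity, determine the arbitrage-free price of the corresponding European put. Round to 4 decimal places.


Put-call parity: C - P = S_0 * exp(-qT) - K * exp(-rT).
S_0 * exp(-qT) = 22.8400 * 0.99700450 = 22.77158268
K * exp(-rT) = 22.4000 * 0.97482238 = 21.83602129
P = C - S*exp(-qT) + K*exp(-rT)
P = 2.0518 - 22.77158268 + 21.83602129 = 1.1162

Answer: Put price = 1.1162


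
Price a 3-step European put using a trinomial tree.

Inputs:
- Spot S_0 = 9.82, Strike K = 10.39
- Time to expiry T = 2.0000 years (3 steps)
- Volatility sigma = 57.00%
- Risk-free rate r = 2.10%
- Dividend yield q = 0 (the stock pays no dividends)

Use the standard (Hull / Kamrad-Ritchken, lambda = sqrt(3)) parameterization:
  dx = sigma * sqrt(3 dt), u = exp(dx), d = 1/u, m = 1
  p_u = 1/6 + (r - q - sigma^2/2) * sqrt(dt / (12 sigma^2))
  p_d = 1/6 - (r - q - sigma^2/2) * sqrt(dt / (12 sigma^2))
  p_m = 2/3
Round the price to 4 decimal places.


dt = T/N = 0.666667; dx = sigma*sqrt(3*dt) = 0.806102
u = exp(dx) = 2.239162; d = 1/u = 0.446596
p_u = 0.108175, p_m = 0.666667, p_d = 0.225158
Discount per step: exp(-r*dt) = 0.986098
Stock lattice S(k, j) with j the centered position index:
  k=0: S(0,+0) = 9.8200
  k=1: S(1,-1) = 4.3856; S(1,+0) = 9.8200; S(1,+1) = 21.9886
  k=2: S(2,-2) = 1.9586; S(2,-1) = 4.3856; S(2,+0) = 9.8200; S(2,+1) = 21.9886; S(2,+2) = 49.2360
  k=3: S(3,-3) = 0.8747; S(3,-2) = 1.9586; S(3,-1) = 4.3856; S(3,+0) = 9.8200; S(3,+1) = 21.9886; S(3,+2) = 49.2360; S(3,+3) = 110.2473
Terminal payoffs V(N, j) = max(K - S_T, 0):
  V(3,-3) = 9.515309; V(3,-2) = 8.431424; V(3,-1) = 6.004431; V(3,+0) = 0.570000; V(3,+1) = 0.000000; V(3,+2) = 0.000000; V(3,+3) = 0.000000
Backward induction: V(k, j) = exp(-r*dt) * [p_u * V(k+1, j+1) + p_m * V(k+1, j) + p_d * V(k+1, j-1)]
  V(2,-2) = exp(-r*dt) * [p_u*6.004431 + p_m*8.431424 + p_d*9.515309] = 8.295968
  V(2,-1) = exp(-r*dt) * [p_u*0.570000 + p_m*6.004431 + p_d*8.431424] = 5.880116
  V(2,+0) = exp(-r*dt) * [p_u*0.000000 + p_m*0.570000 + p_d*6.004431] = 1.707868
  V(2,+1) = exp(-r*dt) * [p_u*0.000000 + p_m*0.000000 + p_d*0.570000] = 0.126556
  V(2,+2) = exp(-r*dt) * [p_u*0.000000 + p_m*0.000000 + p_d*0.000000] = 0.000000
  V(1,-1) = exp(-r*dt) * [p_u*1.707868 + p_m*5.880116 + p_d*8.295968] = 5.889695
  V(1,+0) = exp(-r*dt) * [p_u*0.126556 + p_m*1.707868 + p_d*5.880116] = 2.441798
  V(1,+1) = exp(-r*dt) * [p_u*0.000000 + p_m*0.126556 + p_d*1.707868] = 0.462392
  V(0,+0) = exp(-r*dt) * [p_u*0.462392 + p_m*2.441798 + p_d*5.889695] = 2.962234

Answer: Price = V(0,0) = 2.9622


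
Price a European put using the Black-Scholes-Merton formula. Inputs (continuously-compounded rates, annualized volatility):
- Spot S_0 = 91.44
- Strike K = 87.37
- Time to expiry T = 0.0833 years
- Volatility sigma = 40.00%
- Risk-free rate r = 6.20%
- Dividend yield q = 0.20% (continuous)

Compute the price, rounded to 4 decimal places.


d1 = (ln(S/K) + (r - q + 0.5*sigma^2) * T) / (sigma * sqrt(T)) = 0.49540539
d2 = d1 - sigma * sqrt(T) = 0.37995843
exp(-rT) = 0.99484871; exp(-qT) = 0.99983341
P = K * exp(-rT) * N(-d2) - S_0 * exp(-qT) * N(-d1)
N(-d1) = 0.31015699; N(-d2) = 0.35198814
P = 87.3700 * 0.99484871 * 0.35198814 - 91.4400 * 0.99983341 * 0.31015699 = 2.2388

Answer: Price = 2.2388


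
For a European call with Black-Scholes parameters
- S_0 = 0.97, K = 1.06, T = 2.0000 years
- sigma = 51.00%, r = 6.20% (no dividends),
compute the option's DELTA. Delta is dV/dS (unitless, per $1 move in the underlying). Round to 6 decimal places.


d1 = 0.4095283577; d2 = -0.3117205591
phi(d1) = 0.3668525543; exp(-qT) = 1.0000000000; exp(-rT) = 0.8833798409
N(d1) = 0.6589240198
Delta = exp(-qT) * N(d1) = 1.0000000000 * 0.6589240198 = 0.658924

Answer: Delta = 0.658924


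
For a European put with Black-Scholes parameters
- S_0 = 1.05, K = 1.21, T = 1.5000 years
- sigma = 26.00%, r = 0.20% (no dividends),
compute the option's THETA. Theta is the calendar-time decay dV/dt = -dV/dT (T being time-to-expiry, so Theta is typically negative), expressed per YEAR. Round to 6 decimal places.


Answer: Theta = -0.041045

Derivation:
d1 = -0.2767615510; d2 = -0.5951952175
phi(d1) = 0.3839522776; exp(-qT) = 1.0000000000; exp(-rT) = 0.9970044955
Theta = -S*exp(-qT)*phi(d1)*sigma/(2*sqrt(T)) + r*K*exp(-rT)*N(-d2) - q*S*exp(-qT)*N(-d1)
N(-d1) = 0.6090183969; N(-d2) = 0.7241435066; sqrt(T) = 1.2247448714
Term 1 = -1.0500 * 1.0000000000 * 0.3839522776 * 0.2600 / (2 * 1.2247448714) = -0.0427921660
Term 2 = 0.0020 * 1.2100 * 0.9970044955 * 0.7241435066 = 0.0017471779
Term 3 = 0 (no dividend yield, q = 0)
Theta = -0.0427921660 + (0.0017471779) + (0.0000000000) = -0.041045


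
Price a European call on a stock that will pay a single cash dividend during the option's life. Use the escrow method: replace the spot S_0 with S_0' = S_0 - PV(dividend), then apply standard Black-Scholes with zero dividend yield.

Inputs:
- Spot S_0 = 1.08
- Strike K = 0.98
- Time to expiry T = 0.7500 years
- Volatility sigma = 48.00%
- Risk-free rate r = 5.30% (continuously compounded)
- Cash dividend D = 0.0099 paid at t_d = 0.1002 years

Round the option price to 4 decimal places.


Answer: Price = 0.2374

Derivation:
PV(D) = D * exp(-r * t_d) = 0.0099 * 0.99470348 = 0.00984756
S_0' = S_0 - PV(D) = 1.0800 - 0.00984756 = 1.07015244
d1 = (ln(S_0'/K) + (r + sigma^2/2)*T) / (sigma*sqrt(T)) = 0.51517400
d2 = d1 - sigma*sqrt(T) = 0.09948180
exp(-rT) = 0.96102967
N(d1) = 0.69678428; N(d2) = 0.53962213
C = S_0' * N(d1) - K * exp(-rT) * N(d2) = 1.07015244 * 0.69678428 - 0.9800 * 0.96102967 * 0.53962213 = 0.2374


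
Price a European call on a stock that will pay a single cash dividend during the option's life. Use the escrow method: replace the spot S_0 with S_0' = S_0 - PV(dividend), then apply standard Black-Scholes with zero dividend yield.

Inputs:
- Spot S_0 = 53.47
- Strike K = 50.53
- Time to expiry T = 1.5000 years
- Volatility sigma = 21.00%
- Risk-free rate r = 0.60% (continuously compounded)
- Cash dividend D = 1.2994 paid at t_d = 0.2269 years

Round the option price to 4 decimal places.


Answer: Price = 6.3448

Derivation:
PV(D) = D * exp(-r * t_d) = 1.2994 * 0.99863953 = 1.29763220
S_0' = S_0 - PV(D) = 53.4700 - 1.29763220 = 52.17236780
d1 = (ln(S_0'/K) + (r + sigma^2/2)*T) / (sigma*sqrt(T)) = 0.28795417
d2 = d1 - sigma*sqrt(T) = 0.03075775
exp(-rT) = 0.99104038
N(d1) = 0.61330909; N(d2) = 0.51226863
C = S_0' * N(d1) - K * exp(-rT) * N(d2) = 52.17236780 * 0.61330909 - 50.5300 * 0.99104038 * 0.51226863 = 6.3448


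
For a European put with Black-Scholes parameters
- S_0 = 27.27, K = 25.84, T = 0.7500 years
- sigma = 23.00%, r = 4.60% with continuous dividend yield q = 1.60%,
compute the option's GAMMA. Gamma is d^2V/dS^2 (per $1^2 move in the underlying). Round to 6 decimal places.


d1 = 0.4829711618; d2 = 0.2837853189
phi(d1) = 0.3550242774; exp(-qT) = 0.9880717129; exp(-rT) = 0.9660883397
Gamma = exp(-qT) * phi(d1) / (S * sigma * sqrt(T)) = 0.9880717129 * 0.3550242774 / (27.2700 * 0.2300 * 0.8660254038) = 0.064581

Answer: Gamma = 0.064581


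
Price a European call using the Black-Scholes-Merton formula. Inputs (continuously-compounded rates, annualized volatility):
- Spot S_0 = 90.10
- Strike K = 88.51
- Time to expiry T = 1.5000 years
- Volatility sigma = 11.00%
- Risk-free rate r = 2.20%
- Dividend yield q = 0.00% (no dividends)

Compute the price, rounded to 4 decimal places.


Answer: Price = 7.2816

Derivation:
d1 = (ln(S/K) + (r - q + 0.5*sigma^2) * T) / (sigma * sqrt(T)) = 0.44446826
d2 = d1 - sigma * sqrt(T) = 0.30974633
exp(-rT) = 0.96753856; exp(-qT) = 1.00000000
C = S_0 * exp(-qT) * N(d1) - K * exp(-rT) * N(d2)
N(d1) = 0.67164796; N(d2) = 0.62162306
C = 90.1000 * 1.00000000 * 0.67164796 - 88.5100 * 0.96753856 * 0.62162306 = 7.2816


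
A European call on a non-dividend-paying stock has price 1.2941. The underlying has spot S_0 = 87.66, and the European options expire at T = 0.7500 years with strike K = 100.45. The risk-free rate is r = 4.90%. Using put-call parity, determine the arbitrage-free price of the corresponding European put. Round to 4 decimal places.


Put-call parity: C - P = S_0 * exp(-qT) - K * exp(-rT).
S_0 * exp(-qT) = 87.6600 * 1.00000000 = 87.66000000
K * exp(-rT) = 100.4500 * 0.96391708 = 96.82547114
P = C - S*exp(-qT) + K*exp(-rT)
P = 1.2941 - 87.66000000 + 96.82547114 = 10.4596

Answer: Put price = 10.4596
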